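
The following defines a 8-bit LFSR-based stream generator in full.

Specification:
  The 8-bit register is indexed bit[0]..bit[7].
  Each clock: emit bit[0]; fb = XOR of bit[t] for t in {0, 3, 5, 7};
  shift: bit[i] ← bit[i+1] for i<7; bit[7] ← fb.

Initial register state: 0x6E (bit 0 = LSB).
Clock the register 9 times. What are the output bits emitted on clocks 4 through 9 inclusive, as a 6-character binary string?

101100

reg_0 = 0x6E
clock 1: out=0, reg = 0x37
clock 2: out=1, reg = 0x1B
clock 3: out=1, reg = 0x0D
clock 4: out=1, reg = 0x06
clock 5: out=0, reg = 0x03
clock 6: out=1, reg = 0x81
clock 7: out=1, reg = 0x40
clock 8: out=0, reg = 0x20
clock 9: out=0, reg = 0x90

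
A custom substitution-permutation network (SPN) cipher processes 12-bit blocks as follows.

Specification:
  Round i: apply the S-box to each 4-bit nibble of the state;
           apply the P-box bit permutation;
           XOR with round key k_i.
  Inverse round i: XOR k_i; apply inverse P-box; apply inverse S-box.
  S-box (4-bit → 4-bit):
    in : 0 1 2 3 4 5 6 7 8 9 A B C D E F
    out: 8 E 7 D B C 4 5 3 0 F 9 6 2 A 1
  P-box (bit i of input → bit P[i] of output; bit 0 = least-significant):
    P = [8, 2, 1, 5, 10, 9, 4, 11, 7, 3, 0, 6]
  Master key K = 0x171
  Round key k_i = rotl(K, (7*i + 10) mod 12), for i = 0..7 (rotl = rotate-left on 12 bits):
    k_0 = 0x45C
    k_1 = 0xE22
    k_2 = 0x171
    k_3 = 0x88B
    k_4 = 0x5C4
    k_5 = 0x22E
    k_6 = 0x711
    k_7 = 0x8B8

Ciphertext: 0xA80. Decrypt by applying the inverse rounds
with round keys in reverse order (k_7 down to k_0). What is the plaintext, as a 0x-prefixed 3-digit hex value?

s_0 = ciphertext = 0xA80
s_1 = InvRound(s_0, k_7) = 0xDC0
s_2 = InvRound(s_1, k_6) = 0x319
s_3 = InvRound(s_2, k_5) = 0x66A
s_4 = InvRound(s_3, k_4) = 0x8DA
s_5 = InvRound(s_4, k_3) = 0x569
s_6 = InvRound(s_5, k_2) = 0xD79
s_7 = InvRound(s_6, k_1) = 0x1C7
s_8 = InvRound(s_7, k_0) = 0x277

0x277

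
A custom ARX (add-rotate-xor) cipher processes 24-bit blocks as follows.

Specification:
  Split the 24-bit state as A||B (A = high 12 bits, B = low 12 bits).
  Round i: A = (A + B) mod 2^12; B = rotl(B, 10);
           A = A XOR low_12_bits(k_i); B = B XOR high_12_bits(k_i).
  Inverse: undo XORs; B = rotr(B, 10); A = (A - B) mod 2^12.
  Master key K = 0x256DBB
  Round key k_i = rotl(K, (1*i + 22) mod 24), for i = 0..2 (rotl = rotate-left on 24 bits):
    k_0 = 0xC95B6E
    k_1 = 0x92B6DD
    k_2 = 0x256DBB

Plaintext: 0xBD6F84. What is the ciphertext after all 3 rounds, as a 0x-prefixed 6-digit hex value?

0x9D08EB

s_0 = plaintext = 0xBD6F84
s_1 = Round(s_0, k_0) = 0x034F74
s_2 = Round(s_1, k_1) = 0x975AF6
s_3 = Round(s_2, k_2) = 0x9D08EB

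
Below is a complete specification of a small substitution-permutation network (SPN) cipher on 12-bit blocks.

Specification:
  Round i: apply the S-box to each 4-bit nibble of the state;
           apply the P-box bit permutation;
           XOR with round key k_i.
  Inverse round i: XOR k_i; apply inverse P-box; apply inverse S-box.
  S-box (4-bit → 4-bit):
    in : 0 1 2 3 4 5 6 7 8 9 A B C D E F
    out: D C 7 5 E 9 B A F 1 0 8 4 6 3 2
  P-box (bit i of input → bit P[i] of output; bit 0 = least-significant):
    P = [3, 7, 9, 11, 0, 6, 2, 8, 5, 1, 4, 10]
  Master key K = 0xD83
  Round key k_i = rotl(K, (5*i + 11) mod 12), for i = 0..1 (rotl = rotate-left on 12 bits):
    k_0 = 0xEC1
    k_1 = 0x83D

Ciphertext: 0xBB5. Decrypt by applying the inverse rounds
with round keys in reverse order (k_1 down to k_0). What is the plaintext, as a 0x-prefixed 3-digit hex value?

0x8EA

s_0 = ciphertext = 0xBB5
s_1 = InvRound(s_0, k_1) = 0xAB2
s_2 = InvRound(s_1, k_0) = 0x8EA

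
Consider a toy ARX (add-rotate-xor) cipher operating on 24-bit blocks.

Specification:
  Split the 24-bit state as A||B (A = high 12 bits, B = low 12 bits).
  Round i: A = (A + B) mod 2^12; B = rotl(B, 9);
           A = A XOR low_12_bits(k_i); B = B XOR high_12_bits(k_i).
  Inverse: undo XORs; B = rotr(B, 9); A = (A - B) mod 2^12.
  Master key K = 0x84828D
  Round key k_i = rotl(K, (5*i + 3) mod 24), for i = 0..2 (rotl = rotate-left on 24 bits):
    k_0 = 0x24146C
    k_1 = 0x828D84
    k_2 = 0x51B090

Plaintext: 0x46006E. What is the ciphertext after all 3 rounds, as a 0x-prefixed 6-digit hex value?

0x5DB727

s_0 = plaintext = 0x46006E
s_1 = Round(s_0, k_0) = 0x0A2E4C
s_2 = Round(s_1, k_1) = 0x36A1E1
s_3 = Round(s_2, k_2) = 0x5DB727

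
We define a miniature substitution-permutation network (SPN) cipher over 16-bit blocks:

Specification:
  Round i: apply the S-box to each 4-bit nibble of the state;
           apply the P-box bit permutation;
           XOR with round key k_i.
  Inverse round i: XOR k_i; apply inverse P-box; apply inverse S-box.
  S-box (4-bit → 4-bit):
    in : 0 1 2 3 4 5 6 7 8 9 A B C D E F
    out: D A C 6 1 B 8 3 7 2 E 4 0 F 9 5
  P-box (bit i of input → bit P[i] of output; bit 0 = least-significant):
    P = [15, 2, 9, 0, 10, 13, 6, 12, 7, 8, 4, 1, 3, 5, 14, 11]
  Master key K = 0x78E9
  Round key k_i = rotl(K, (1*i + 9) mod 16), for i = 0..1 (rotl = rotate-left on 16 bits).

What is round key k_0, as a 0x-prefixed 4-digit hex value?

0xD2F1

K = 0x78E9
k_0 = rotl(K, (1*0+9) mod 16) = rotl(K, 9) = 0xD2F1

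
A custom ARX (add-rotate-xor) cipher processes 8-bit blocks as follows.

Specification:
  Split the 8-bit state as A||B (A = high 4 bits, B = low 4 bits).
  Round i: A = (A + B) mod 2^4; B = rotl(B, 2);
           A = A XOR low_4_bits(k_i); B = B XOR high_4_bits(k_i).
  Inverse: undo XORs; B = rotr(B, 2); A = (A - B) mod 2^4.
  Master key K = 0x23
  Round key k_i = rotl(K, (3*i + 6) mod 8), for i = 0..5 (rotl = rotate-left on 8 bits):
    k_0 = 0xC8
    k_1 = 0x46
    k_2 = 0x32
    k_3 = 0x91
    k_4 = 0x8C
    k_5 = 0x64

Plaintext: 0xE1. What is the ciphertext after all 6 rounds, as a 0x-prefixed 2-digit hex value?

s_0 = plaintext = 0xE1
s_1 = Round(s_0, k_0) = 0x78
s_2 = Round(s_1, k_1) = 0x96
s_3 = Round(s_2, k_2) = 0xDA
s_4 = Round(s_3, k_3) = 0x63
s_5 = Round(s_4, k_4) = 0x54
s_6 = Round(s_5, k_5) = 0xD7

0xD7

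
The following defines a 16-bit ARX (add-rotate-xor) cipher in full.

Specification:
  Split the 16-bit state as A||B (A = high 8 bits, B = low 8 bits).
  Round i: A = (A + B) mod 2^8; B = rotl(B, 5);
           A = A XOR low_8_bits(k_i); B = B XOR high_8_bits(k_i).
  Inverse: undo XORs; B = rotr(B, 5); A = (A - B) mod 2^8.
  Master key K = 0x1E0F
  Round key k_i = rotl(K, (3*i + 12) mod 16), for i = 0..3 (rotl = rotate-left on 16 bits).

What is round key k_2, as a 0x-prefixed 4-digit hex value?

K = 0x1E0F
k_0 = rotl(K, (3*0+12) mod 16) = rotl(K, 12) = 0xF1E0
k_1 = rotl(K, (3*1+12) mod 16) = rotl(K, 15) = 0x8F07
k_2 = rotl(K, (3*2+12) mod 16) = rotl(K, 2) = 0x783C

0x783C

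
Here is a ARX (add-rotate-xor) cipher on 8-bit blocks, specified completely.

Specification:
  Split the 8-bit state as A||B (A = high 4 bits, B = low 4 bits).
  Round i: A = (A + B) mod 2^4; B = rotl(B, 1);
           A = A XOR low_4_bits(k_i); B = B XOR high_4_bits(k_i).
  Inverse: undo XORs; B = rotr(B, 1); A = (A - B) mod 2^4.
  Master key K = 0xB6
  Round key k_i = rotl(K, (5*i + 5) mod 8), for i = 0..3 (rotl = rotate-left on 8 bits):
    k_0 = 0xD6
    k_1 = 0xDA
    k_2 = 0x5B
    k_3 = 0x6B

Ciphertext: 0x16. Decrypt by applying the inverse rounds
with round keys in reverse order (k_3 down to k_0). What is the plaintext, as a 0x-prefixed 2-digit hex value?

s_0 = ciphertext = 0x16
s_1 = InvRound(s_0, k_3) = 0xA0
s_2 = InvRound(s_1, k_2) = 0x7A
s_3 = InvRound(s_2, k_1) = 0x2B
s_4 = InvRound(s_3, k_0) = 0x13

0x13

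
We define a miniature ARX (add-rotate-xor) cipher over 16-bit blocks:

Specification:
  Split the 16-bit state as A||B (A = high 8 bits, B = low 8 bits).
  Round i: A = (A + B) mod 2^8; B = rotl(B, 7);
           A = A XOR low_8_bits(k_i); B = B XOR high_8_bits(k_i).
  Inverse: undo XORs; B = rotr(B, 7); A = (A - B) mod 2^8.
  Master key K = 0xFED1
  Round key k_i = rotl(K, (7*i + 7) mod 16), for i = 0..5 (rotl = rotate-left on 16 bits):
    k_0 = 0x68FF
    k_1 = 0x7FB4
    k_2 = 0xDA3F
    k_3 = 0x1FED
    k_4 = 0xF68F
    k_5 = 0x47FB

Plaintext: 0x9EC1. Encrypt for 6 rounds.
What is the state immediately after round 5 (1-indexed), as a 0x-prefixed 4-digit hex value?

s_0 = plaintext = 0x9EC1
s_1 = Round(s_0, k_0) = 0xA088
s_2 = Round(s_1, k_1) = 0x9C3B
s_3 = Round(s_2, k_2) = 0xE847
s_4 = Round(s_3, k_3) = 0xC2BC
s_5 = Round(s_4, k_4) = 0xF1A8
s_6 = Round(s_5, k_5) = 0x6213

0xF1A8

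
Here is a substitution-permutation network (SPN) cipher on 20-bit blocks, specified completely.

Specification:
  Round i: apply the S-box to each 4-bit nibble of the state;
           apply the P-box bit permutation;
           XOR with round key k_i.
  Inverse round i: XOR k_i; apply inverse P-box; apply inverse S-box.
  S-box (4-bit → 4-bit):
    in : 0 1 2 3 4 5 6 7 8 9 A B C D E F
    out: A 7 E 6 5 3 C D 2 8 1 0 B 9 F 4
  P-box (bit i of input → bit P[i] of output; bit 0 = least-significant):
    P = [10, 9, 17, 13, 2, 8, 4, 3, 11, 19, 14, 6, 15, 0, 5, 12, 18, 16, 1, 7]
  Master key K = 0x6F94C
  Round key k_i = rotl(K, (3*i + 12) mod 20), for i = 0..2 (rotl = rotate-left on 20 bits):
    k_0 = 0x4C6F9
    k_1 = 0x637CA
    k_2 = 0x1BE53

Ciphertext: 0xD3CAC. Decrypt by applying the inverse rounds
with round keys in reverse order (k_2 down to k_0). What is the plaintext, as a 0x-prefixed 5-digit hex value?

s_0 = ciphertext = 0xD3CAC
s_1 = InvRound(s_0, k_2) = 0x71078
s_2 = InvRound(s_1, k_1) = 0x2FB3C
s_3 = InvRound(s_2, k_0) = 0xD0D57

0xD0D57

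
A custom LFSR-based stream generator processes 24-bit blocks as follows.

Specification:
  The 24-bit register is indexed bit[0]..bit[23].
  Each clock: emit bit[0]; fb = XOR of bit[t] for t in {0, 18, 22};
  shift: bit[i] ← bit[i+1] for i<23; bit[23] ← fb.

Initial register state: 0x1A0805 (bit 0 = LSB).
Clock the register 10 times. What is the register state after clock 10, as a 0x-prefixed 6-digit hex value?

reg_0 = 0x1A0805
clock 1: out=1, reg = 0x8D0402
clock 2: out=0, reg = 0xC68201
clock 3: out=1, reg = 0xE34100
clock 4: out=0, reg = 0xF1A080
clock 5: out=0, reg = 0xF8D040
clock 6: out=0, reg = 0xFC6820
clock 7: out=0, reg = 0x7E3410
clock 8: out=0, reg = 0x3F1A08
clock 9: out=0, reg = 0x9F8D04
clock 10: out=0, reg = 0xCFC682

0xCFC682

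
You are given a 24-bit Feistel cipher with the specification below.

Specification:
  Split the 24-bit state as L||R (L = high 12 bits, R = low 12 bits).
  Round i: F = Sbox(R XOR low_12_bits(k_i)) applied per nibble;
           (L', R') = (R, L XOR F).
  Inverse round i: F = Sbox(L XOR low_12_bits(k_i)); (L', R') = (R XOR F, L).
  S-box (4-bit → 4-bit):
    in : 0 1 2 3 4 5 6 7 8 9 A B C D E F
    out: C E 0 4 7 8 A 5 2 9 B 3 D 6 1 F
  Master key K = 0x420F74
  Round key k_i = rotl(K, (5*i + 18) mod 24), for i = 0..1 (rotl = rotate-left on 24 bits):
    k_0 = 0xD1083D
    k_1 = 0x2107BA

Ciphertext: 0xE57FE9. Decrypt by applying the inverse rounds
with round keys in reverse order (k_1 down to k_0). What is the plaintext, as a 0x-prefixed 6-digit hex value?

s_0 = ciphertext = 0xE57FE9
s_1 = InvRound(s_0, k_1) = 0x6FFE57
s_2 = InvRound(s_1, k_0) = 0xF876FF

0xF876FF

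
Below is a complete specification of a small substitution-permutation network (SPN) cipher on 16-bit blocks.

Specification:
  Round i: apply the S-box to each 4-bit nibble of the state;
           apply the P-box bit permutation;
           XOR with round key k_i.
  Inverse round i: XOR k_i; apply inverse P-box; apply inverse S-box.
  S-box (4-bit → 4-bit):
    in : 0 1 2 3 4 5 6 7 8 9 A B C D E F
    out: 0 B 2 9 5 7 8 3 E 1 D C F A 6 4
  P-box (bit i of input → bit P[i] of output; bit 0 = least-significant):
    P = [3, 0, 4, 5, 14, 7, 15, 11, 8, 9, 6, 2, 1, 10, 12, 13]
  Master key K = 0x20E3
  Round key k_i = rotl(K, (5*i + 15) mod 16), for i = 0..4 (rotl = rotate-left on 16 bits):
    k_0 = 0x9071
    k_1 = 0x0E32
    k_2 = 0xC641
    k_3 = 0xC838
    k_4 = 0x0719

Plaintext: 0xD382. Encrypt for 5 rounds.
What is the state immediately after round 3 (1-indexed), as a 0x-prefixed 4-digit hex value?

s_0 = plaintext = 0xD382
s_1 = Round(s_0, k_0) = 0x3DF4
s_2 = Round(s_1, k_1) = 0xAC2C
s_3 = Round(s_2, k_2) = 0xF5BE
s_4 = Round(s_3, k_3) = 0x5369
s_5 = Round(s_4, k_4) = 0x1A17

0xF5BE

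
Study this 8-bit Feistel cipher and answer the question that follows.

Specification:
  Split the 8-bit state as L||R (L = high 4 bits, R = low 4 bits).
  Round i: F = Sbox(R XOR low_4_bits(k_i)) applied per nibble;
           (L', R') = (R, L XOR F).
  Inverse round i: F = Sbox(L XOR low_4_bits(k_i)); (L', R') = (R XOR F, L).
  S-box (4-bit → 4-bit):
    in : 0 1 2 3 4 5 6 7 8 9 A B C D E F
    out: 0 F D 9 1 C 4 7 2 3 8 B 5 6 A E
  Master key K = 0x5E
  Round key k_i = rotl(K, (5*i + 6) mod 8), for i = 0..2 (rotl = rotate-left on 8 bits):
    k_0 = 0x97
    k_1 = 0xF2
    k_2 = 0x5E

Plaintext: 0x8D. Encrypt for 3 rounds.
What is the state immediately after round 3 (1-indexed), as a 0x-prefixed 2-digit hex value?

0x0A

s_0 = plaintext = 0x8D
s_1 = Round(s_0, k_0) = 0xD0
s_2 = Round(s_1, k_1) = 0x00
s_3 = Round(s_2, k_2) = 0x0A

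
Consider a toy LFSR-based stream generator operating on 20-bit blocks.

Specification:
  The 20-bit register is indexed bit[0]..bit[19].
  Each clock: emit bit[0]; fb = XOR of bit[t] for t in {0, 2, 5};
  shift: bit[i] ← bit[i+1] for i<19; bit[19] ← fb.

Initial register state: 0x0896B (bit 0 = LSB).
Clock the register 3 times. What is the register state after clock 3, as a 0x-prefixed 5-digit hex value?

reg_0 = 0x0896B
clock 1: out=1, reg = 0x044B5
clock 2: out=1, reg = 0x8225A
clock 3: out=0, reg = 0x4112D

0x4112D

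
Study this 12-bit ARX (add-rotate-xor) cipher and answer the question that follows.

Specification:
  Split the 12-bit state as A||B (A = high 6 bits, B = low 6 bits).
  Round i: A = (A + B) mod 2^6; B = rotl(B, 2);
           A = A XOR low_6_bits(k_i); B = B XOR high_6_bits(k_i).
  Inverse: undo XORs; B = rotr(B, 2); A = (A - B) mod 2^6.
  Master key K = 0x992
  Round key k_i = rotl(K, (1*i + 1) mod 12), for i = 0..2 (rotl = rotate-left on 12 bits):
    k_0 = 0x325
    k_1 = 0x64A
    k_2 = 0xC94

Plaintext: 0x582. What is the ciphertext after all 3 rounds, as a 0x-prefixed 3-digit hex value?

0x016

s_0 = plaintext = 0x582
s_1 = Round(s_0, k_0) = 0xF44
s_2 = Round(s_1, k_1) = 0x2C9
s_3 = Round(s_2, k_2) = 0x016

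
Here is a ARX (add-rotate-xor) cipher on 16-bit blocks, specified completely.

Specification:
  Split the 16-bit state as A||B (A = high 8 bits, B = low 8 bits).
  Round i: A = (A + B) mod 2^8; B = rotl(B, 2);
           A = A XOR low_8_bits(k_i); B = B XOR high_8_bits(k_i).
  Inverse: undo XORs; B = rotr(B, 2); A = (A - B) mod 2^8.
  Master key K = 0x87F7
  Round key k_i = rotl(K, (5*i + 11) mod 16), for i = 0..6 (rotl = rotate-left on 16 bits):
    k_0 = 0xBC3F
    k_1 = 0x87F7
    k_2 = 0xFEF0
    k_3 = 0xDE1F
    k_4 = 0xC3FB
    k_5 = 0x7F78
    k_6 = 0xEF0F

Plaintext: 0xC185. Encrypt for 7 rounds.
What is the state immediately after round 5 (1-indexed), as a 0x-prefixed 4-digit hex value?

s_0 = plaintext = 0xC185
s_1 = Round(s_0, k_0) = 0x79AA
s_2 = Round(s_1, k_1) = 0xD42D
s_3 = Round(s_2, k_2) = 0xF14A
s_4 = Round(s_3, k_3) = 0x24F7
s_5 = Round(s_4, k_4) = 0xE01C
s_6 = Round(s_5, k_5) = 0x840F
s_7 = Round(s_6, k_6) = 0x9CD3

0xE01C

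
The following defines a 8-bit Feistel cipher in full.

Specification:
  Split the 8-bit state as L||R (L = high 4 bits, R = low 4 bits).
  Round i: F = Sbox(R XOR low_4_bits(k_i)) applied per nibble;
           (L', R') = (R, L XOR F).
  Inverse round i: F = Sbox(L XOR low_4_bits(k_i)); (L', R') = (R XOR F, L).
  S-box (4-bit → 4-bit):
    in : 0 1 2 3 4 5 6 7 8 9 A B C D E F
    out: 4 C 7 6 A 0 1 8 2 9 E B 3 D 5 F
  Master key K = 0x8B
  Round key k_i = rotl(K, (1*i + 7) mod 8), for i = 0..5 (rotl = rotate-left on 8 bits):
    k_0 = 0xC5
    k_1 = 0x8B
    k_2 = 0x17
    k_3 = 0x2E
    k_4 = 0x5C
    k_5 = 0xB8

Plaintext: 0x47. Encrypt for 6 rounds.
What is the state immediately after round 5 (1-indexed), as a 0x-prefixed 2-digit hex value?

s_0 = plaintext = 0x47
s_1 = Round(s_0, k_0) = 0x73
s_2 = Round(s_1, k_1) = 0x35
s_3 = Round(s_2, k_2) = 0x54
s_4 = Round(s_3, k_3) = 0x4B
s_5 = Round(s_4, k_4) = 0xBC
s_6 = Round(s_5, k_5) = 0xC1

0xBC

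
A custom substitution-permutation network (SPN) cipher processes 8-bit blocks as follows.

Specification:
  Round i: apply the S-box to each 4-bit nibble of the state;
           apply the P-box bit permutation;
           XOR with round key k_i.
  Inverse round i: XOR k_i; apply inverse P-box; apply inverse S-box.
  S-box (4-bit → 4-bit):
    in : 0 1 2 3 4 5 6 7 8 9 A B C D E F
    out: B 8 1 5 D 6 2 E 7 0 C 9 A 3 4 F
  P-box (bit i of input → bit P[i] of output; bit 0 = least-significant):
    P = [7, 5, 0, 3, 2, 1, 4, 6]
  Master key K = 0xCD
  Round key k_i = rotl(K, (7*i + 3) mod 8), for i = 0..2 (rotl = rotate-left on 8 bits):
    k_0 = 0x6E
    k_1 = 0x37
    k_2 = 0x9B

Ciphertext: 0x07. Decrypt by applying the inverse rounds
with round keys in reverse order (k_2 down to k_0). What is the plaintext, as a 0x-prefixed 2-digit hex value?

s_0 = ciphertext = 0x07
s_1 = InvRound(s_0, k_2) = 0x3B
s_2 = InvRound(s_1, k_1) = 0x21
s_3 = InvRound(s_2, k_0) = 0x0A

0x0A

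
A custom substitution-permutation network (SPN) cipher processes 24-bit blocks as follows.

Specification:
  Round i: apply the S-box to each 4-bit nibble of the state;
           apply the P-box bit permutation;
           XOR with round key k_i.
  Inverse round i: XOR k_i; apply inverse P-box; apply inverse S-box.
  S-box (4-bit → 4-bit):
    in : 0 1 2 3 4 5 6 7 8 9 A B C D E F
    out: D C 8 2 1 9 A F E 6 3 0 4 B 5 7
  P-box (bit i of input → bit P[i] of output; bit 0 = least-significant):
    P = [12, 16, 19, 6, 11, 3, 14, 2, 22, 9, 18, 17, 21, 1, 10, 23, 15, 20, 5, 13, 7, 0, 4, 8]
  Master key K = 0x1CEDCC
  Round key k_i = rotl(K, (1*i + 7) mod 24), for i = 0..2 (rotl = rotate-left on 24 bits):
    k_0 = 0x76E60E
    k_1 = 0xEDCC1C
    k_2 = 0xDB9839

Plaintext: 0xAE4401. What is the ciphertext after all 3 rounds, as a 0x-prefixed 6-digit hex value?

0x219D1D

s_0 = plaintext = 0xAE4401
s_1 = Round(s_0, k_0) = 0x1E2EEB
s_2 = Round(s_1, k_1) = 0x29052C
s_3 = Round(s_2, k_2) = 0x219D1D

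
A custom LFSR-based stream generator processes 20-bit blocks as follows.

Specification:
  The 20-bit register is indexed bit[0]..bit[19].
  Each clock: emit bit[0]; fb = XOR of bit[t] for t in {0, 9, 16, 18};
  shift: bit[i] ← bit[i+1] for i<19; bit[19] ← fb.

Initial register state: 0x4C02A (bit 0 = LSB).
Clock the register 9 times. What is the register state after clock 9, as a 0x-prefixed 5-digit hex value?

reg_0 = 0x4C02A
clock 1: out=0, reg = 0xA6015
clock 2: out=1, reg = 0xD300A
clock 3: out=0, reg = 0x69805
clock 4: out=1, reg = 0x34C02
clock 5: out=0, reg = 0x9A601
clock 6: out=1, reg = 0xCD300
clock 7: out=0, reg = 0x66980
clock 8: out=0, reg = 0xB34C0
clock 9: out=0, reg = 0xD9A60

0xD9A60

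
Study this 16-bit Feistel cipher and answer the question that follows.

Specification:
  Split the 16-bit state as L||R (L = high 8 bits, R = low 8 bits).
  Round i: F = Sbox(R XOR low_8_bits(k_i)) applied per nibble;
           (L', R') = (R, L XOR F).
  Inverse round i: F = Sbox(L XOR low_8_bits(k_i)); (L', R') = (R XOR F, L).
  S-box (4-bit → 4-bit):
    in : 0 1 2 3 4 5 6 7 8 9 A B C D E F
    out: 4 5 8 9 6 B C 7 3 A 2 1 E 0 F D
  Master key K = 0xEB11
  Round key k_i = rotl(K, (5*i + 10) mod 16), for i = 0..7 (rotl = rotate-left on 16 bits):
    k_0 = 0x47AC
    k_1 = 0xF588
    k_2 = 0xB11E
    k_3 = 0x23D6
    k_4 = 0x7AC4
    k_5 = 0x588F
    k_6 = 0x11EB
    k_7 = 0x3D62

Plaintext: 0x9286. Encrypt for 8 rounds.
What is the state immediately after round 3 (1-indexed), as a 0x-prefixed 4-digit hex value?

0x2581

s_0 = plaintext = 0x9286
s_1 = Round(s_0, k_0) = 0x8610
s_2 = Round(s_1, k_1) = 0x1025
s_3 = Round(s_2, k_2) = 0x2581
s_4 = Round(s_3, k_3) = 0x8192
s_5 = Round(s_4, k_4) = 0x923D
s_6 = Round(s_5, k_5) = 0x3D8A
s_7 = Round(s_6, k_6) = 0x8AF8
s_8 = Round(s_7, k_7) = 0xF828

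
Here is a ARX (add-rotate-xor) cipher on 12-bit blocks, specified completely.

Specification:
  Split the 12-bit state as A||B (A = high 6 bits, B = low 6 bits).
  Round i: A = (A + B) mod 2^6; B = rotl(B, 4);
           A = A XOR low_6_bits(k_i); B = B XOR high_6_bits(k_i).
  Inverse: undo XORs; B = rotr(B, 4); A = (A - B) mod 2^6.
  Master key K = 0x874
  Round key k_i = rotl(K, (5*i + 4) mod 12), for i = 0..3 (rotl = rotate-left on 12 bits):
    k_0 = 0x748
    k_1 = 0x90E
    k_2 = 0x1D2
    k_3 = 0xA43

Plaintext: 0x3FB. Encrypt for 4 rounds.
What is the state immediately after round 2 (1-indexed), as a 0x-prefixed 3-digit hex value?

0xADC

s_0 = plaintext = 0x3FB
s_1 = Round(s_0, k_0) = 0x0A3
s_2 = Round(s_1, k_1) = 0xADC
s_3 = Round(s_2, k_2) = 0x540
s_4 = Round(s_3, k_3) = 0x5A9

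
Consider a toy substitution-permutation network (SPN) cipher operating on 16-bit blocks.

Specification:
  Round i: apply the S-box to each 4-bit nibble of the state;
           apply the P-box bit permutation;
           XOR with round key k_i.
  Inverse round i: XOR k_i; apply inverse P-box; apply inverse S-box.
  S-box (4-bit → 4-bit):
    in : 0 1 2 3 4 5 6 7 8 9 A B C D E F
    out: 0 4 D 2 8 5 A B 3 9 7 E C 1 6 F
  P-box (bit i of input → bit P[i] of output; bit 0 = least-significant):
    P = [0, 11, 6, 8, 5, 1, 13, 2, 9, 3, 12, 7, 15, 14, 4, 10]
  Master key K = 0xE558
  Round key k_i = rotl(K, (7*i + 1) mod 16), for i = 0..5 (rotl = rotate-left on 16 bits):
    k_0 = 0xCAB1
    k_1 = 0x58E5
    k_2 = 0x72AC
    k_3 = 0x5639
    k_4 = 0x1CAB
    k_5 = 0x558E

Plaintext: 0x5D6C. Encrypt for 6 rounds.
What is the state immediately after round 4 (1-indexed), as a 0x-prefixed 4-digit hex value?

0x314C

s_0 = plaintext = 0x5D6C
s_1 = Round(s_0, k_0) = 0x49E7
s_2 = Round(s_1, k_1) = 0x7766
s_3 = Round(s_2, k_2) = 0xBD22
s_4 = Round(s_3, k_3) = 0x314C
s_5 = Round(s_4, k_4) = 0x4DEF
s_6 = Round(s_5, k_5) = 0x7ACD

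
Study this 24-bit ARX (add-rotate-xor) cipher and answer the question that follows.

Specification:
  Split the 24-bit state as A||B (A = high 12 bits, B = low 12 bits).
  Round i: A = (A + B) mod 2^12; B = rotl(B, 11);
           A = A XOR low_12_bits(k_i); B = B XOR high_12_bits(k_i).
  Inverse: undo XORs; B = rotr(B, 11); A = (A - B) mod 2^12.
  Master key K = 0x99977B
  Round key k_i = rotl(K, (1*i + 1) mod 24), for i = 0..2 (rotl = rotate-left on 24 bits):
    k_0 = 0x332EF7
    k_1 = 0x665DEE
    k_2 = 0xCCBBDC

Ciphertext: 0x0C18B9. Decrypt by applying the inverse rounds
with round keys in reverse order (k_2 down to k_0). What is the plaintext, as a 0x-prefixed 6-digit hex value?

s_0 = ciphertext = 0x0C18B9
s_1 = InvRound(s_0, k_2) = 0x2398E4
s_2 = InvRound(s_1, k_1) = 0x2D4D03
s_3 = InvRound(s_2, k_0) = 0xFC0C63

0xFC0C63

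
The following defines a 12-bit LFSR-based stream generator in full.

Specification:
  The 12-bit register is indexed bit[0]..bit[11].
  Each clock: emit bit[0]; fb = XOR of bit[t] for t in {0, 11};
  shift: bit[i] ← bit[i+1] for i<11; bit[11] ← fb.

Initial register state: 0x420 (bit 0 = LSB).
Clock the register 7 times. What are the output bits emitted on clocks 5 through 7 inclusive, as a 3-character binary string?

reg_0 = 0x420
clock 1: out=0, reg = 0x210
clock 2: out=0, reg = 0x108
clock 3: out=0, reg = 0x084
clock 4: out=0, reg = 0x042
clock 5: out=0, reg = 0x021
clock 6: out=1, reg = 0x810
clock 7: out=0, reg = 0xC08

010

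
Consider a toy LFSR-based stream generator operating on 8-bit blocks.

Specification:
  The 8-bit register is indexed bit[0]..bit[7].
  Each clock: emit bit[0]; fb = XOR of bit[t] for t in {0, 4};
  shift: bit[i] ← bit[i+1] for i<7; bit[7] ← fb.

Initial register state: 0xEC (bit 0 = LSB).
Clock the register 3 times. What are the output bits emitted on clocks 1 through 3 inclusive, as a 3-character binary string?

001

reg_0 = 0xEC
clock 1: out=0, reg = 0x76
clock 2: out=0, reg = 0xBB
clock 3: out=1, reg = 0x5D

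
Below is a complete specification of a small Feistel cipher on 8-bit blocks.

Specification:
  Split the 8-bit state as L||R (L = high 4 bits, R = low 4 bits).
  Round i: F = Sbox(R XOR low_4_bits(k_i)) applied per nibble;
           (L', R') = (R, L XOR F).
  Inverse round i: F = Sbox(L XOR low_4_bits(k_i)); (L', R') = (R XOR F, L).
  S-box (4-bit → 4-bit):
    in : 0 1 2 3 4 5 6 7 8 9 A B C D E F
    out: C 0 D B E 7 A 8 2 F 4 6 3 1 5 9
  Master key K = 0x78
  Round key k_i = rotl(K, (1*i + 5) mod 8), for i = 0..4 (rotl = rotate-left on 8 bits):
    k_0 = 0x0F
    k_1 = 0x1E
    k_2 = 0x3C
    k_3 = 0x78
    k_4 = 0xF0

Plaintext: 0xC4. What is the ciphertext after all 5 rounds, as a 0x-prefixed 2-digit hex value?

0x82

s_0 = plaintext = 0xC4
s_1 = Round(s_0, k_0) = 0x4A
s_2 = Round(s_1, k_1) = 0xAA
s_3 = Round(s_2, k_2) = 0xA0
s_4 = Round(s_3, k_3) = 0x08
s_5 = Round(s_4, k_4) = 0x82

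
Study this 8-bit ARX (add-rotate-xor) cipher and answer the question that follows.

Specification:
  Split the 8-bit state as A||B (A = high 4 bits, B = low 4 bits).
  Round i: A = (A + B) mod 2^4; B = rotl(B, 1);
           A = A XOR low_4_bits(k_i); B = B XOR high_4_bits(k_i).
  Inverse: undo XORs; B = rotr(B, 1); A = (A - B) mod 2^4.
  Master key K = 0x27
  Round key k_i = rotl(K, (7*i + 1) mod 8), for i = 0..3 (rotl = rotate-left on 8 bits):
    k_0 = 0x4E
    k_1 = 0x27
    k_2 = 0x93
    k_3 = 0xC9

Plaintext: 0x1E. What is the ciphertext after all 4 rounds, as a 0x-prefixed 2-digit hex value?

0x1B

s_0 = plaintext = 0x1E
s_1 = Round(s_0, k_0) = 0x19
s_2 = Round(s_1, k_1) = 0xD1
s_3 = Round(s_2, k_2) = 0xDB
s_4 = Round(s_3, k_3) = 0x1B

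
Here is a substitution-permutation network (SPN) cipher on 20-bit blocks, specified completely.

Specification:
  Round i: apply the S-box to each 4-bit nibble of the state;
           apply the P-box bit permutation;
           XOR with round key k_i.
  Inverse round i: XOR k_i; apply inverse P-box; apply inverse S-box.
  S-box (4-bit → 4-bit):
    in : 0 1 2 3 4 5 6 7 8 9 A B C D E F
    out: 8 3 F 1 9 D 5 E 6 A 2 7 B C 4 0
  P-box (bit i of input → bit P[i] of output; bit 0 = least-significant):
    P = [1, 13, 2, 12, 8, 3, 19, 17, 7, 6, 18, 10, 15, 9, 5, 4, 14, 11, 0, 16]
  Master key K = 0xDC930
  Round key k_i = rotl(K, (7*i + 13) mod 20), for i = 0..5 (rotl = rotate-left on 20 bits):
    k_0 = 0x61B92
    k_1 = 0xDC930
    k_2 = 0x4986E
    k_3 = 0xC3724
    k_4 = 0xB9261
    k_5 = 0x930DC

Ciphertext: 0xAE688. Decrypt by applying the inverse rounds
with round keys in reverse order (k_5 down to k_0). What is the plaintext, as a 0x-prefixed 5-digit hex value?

0x6E605

s_0 = ciphertext = 0xAE688
s_1 = InvRound(s_0, k_5) = 0x4C90D
s_2 = InvRound(s_1, k_4) = 0xC882D
s_3 = InvRound(s_2, k_3) = 0x81019
s_4 = InvRound(s_3, k_2) = 0x858E6
s_5 = InvRound(s_4, k_1) = 0x04B35
s_6 = InvRound(s_5, k_0) = 0x6E605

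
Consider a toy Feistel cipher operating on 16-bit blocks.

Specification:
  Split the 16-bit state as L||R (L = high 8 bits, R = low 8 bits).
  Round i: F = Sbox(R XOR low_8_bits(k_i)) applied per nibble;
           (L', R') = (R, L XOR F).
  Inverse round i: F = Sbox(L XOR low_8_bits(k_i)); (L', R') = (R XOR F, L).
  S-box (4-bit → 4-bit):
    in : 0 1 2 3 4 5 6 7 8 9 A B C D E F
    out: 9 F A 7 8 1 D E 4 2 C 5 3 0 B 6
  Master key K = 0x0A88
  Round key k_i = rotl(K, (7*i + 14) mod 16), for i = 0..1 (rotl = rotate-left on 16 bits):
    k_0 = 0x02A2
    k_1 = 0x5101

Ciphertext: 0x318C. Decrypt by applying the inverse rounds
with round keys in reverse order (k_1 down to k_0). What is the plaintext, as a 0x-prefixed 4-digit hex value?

s_0 = ciphertext = 0x318C
s_1 = InvRound(s_0, k_1) = 0xF531
s_2 = InvRound(s_1, k_0) = 0x2FF5

0x2FF5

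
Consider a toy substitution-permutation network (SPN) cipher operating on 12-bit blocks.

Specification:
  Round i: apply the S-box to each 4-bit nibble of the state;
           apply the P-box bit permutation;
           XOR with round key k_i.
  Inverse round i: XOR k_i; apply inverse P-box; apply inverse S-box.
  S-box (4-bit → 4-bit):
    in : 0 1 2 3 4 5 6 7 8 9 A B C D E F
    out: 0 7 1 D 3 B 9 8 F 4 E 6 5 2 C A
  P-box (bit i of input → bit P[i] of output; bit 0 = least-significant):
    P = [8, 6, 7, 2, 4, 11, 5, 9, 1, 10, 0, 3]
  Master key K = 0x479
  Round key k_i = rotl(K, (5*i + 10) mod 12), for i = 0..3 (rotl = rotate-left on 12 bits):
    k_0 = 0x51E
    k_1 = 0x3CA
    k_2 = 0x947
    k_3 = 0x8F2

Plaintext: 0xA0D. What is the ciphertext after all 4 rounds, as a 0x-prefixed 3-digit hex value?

s_0 = plaintext = 0xA0D
s_1 = Round(s_0, k_0) = 0x157
s_2 = Round(s_1, k_1) = 0xDDD
s_3 = Round(s_2, k_2) = 0x507
s_4 = Round(s_3, k_3) = 0xCFC

0xCFC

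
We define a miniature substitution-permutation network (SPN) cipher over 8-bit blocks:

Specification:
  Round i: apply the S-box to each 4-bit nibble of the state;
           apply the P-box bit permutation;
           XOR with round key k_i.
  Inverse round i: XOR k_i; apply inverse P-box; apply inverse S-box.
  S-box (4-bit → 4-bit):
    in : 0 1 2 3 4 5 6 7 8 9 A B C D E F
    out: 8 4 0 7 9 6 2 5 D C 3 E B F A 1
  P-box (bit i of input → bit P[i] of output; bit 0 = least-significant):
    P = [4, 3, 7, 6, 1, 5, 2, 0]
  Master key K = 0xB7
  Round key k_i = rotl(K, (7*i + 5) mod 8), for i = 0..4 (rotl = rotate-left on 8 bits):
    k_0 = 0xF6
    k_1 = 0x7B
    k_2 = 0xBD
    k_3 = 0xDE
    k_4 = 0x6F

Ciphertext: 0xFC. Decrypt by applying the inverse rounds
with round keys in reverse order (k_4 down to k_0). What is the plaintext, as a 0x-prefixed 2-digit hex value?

0x2D

s_0 = ciphertext = 0xFC
s_1 = InvRound(s_0, k_4) = 0x47
s_2 = InvRound(s_1, k_3) = 0x03
s_3 = InvRound(s_2, k_2) = 0x33
s_4 = InvRound(s_3, k_1) = 0x2E
s_5 = InvRound(s_4, k_0) = 0x2D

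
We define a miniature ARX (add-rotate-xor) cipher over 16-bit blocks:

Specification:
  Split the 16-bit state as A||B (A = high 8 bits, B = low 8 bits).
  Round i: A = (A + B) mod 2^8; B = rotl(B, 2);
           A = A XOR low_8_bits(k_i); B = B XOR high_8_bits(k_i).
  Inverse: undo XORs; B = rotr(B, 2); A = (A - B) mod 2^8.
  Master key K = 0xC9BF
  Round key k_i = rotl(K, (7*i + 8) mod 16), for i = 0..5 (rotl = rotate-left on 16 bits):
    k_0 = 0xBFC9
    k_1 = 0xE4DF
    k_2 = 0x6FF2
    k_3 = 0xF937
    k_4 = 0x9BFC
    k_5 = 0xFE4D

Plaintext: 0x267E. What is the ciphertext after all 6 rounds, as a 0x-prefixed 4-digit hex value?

s_0 = plaintext = 0x267E
s_1 = Round(s_0, k_0) = 0x6D46
s_2 = Round(s_1, k_1) = 0x6CFD
s_3 = Round(s_2, k_2) = 0x9B98
s_4 = Round(s_3, k_3) = 0x049B
s_5 = Round(s_4, k_4) = 0x63F5
s_6 = Round(s_5, k_5) = 0x1529

0x1529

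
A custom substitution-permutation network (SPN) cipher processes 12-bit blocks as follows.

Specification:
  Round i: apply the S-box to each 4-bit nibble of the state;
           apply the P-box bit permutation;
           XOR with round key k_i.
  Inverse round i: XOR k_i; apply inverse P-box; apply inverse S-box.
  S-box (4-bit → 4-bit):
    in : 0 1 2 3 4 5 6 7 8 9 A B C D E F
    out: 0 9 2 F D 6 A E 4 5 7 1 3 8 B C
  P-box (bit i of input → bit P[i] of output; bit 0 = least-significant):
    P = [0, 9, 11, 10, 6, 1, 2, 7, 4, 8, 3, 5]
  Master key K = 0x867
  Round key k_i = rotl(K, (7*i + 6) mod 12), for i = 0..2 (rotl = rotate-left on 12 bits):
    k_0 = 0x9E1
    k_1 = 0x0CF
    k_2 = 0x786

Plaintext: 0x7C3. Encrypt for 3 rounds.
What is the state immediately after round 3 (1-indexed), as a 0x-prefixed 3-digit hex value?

s_0 = plaintext = 0x7C3
s_1 = Round(s_0, k_0) = 0x68A
s_2 = Round(s_1, k_1) = 0xBEA
s_3 = Round(s_2, k_2) = 0xD55

0xD55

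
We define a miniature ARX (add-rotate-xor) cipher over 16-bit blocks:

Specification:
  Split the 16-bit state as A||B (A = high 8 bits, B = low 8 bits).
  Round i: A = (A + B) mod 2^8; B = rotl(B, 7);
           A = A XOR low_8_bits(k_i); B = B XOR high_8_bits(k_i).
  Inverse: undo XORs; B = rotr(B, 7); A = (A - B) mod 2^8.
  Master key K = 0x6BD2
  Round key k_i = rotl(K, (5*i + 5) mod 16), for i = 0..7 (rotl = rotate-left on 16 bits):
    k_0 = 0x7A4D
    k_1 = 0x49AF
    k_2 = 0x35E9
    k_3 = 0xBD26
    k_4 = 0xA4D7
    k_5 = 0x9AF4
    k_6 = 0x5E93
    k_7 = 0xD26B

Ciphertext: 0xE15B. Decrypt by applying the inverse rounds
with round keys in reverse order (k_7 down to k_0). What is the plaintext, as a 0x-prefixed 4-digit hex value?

0xC737

s_0 = ciphertext = 0xE15B
s_1 = InvRound(s_0, k_7) = 0x7713
s_2 = InvRound(s_1, k_6) = 0x4A9A
s_3 = InvRound(s_2, k_5) = 0xBE00
s_4 = InvRound(s_3, k_4) = 0x2049
s_5 = InvRound(s_4, k_3) = 0x1DE9
s_6 = InvRound(s_5, k_2) = 0x3BB9
s_7 = InvRound(s_6, k_1) = 0xB3E1
s_8 = InvRound(s_7, k_0) = 0xC737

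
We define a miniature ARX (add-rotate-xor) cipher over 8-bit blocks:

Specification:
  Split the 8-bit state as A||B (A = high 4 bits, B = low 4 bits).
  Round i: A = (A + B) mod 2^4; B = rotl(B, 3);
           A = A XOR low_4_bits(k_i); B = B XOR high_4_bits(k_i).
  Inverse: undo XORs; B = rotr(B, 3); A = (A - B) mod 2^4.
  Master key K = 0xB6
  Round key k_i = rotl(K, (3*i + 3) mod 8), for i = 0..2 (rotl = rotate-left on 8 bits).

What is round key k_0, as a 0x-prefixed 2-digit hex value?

K = 0xB6
k_0 = rotl(K, (3*0+3) mod 8) = rotl(K, 3) = 0xB5

0xB5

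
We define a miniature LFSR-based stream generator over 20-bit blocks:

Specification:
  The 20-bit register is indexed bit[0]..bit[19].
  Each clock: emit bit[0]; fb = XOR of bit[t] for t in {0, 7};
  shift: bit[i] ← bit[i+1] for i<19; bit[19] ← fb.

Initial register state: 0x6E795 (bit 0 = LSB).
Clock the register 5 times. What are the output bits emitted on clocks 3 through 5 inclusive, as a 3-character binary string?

reg_0 = 0x6E795
clock 1: out=1, reg = 0x373CA
clock 2: out=0, reg = 0x9B9E5
clock 3: out=1, reg = 0x4DCF2
clock 4: out=0, reg = 0xA6E79
clock 5: out=1, reg = 0xD373C

101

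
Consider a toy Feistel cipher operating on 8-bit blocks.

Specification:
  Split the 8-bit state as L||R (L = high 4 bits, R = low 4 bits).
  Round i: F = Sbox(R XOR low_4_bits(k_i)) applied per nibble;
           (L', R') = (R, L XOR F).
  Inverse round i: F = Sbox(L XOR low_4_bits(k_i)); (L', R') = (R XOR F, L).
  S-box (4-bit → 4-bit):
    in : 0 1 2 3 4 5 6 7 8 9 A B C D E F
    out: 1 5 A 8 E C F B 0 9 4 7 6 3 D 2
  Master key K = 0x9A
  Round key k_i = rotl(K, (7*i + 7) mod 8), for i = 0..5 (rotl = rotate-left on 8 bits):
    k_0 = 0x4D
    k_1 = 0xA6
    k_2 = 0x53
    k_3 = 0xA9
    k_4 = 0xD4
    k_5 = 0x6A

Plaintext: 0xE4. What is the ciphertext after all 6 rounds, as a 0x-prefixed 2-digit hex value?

s_0 = plaintext = 0xE4
s_1 = Round(s_0, k_0) = 0x47
s_2 = Round(s_1, k_1) = 0x71
s_3 = Round(s_2, k_2) = 0x1D
s_4 = Round(s_3, k_3) = 0xDF
s_5 = Round(s_4, k_4) = 0xFA
s_6 = Round(s_5, k_5) = 0xAE

0xAE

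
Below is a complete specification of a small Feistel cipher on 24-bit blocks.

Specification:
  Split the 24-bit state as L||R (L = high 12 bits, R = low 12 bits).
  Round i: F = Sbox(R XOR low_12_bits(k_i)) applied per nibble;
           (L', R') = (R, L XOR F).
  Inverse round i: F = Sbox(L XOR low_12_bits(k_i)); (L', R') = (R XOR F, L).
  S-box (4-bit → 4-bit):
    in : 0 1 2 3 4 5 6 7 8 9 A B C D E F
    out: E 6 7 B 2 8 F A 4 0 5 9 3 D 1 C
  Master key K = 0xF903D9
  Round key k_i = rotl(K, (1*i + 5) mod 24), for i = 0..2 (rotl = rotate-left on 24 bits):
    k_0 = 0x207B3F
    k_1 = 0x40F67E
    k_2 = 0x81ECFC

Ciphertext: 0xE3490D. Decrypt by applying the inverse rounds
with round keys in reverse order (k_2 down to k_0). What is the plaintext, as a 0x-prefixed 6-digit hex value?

0x84FA1E

s_0 = ciphertext = 0xE3490D
s_1 = InvRound(s_0, k_2) = 0xE39E34
s_2 = InvRound(s_1, k_1) = 0xA1EE39
s_3 = InvRound(s_2, k_0) = 0x84FA1E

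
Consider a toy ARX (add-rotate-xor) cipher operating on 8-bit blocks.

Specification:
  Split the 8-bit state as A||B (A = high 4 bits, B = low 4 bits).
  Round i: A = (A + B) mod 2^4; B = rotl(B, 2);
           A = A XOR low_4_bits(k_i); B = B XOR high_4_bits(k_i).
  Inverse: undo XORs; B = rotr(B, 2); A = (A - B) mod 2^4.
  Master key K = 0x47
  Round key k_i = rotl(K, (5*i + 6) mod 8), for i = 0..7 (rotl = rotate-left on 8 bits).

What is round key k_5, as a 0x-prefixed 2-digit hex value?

K = 0x47
k_0 = rotl(K, (5*0+6) mod 8) = rotl(K, 6) = 0xD1
k_1 = rotl(K, (5*1+6) mod 8) = rotl(K, 3) = 0x3A
k_2 = rotl(K, (5*2+6) mod 8) = rotl(K, 0) = 0x47
k_3 = rotl(K, (5*3+6) mod 8) = rotl(K, 5) = 0xE8
k_4 = rotl(K, (5*4+6) mod 8) = rotl(K, 2) = 0x1D
k_5 = rotl(K, (5*5+6) mod 8) = rotl(K, 7) = 0xA3

0xA3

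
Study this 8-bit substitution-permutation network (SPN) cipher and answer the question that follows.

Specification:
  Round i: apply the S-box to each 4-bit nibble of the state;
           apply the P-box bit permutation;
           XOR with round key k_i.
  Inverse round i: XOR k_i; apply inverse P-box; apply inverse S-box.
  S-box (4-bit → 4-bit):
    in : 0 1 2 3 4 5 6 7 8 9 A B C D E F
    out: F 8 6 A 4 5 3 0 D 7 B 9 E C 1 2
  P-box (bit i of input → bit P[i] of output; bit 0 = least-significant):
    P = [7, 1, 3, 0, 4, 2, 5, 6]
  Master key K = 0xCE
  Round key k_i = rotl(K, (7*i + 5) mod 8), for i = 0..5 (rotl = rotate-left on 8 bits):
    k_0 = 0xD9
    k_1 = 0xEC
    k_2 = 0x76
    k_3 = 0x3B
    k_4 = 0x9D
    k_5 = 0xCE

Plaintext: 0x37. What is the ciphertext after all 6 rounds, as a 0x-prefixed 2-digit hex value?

0x85

s_0 = plaintext = 0x37
s_1 = Round(s_0, k_0) = 0x9D
s_2 = Round(s_1, k_1) = 0xD1
s_3 = Round(s_2, k_2) = 0x17
s_4 = Round(s_3, k_3) = 0x7B
s_5 = Round(s_4, k_4) = 0x1C
s_6 = Round(s_5, k_5) = 0x85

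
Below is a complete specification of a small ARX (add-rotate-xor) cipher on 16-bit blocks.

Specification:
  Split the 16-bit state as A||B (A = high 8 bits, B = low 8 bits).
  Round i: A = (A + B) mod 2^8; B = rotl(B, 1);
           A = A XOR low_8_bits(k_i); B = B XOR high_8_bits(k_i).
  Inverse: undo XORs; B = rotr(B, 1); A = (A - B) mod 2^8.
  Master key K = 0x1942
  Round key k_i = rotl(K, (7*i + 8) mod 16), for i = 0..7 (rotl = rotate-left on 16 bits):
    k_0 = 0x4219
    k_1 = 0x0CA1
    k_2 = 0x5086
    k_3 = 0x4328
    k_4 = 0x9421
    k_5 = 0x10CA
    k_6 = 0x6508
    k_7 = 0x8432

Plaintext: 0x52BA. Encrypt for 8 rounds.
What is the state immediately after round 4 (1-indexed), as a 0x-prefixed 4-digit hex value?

s_0 = plaintext = 0x52BA
s_1 = Round(s_0, k_0) = 0x1537
s_2 = Round(s_1, k_1) = 0xED62
s_3 = Round(s_2, k_2) = 0xC994
s_4 = Round(s_3, k_3) = 0x756A
s_5 = Round(s_4, k_4) = 0xFE40
s_6 = Round(s_5, k_5) = 0xF490
s_7 = Round(s_6, k_6) = 0x8C44
s_8 = Round(s_7, k_7) = 0xE20C

0x756A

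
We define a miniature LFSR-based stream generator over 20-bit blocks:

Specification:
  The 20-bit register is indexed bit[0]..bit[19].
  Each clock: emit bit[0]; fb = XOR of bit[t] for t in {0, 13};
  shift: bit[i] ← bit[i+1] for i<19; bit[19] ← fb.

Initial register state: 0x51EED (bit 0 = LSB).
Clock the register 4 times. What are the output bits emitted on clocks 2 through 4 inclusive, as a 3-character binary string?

011

reg_0 = 0x51EED
clock 1: out=1, reg = 0xA8F76
clock 2: out=0, reg = 0x547BB
clock 3: out=1, reg = 0xAA3DD
clock 4: out=1, reg = 0x551EE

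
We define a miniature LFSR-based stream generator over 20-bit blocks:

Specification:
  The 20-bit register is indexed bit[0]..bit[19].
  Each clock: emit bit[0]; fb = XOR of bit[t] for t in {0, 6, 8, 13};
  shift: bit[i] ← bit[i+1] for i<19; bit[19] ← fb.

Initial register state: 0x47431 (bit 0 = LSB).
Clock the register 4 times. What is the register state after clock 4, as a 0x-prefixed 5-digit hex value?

reg_0 = 0x47431
clock 1: out=1, reg = 0x23A18
clock 2: out=0, reg = 0x91D0C
clock 3: out=0, reg = 0xC8E86
clock 4: out=0, reg = 0x64743

0x64743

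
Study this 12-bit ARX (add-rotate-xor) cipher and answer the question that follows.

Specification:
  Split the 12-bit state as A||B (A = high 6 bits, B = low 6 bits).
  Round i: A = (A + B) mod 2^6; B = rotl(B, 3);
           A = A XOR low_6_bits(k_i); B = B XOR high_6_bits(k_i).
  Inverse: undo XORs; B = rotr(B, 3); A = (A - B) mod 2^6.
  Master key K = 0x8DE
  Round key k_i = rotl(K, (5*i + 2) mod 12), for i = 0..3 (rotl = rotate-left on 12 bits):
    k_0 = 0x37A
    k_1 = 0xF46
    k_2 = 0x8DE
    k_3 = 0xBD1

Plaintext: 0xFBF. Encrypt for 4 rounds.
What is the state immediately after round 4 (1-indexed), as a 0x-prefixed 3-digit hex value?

0x8D8

s_0 = plaintext = 0xFBF
s_1 = Round(s_0, k_0) = 0x1F2
s_2 = Round(s_1, k_1) = 0xFEB
s_3 = Round(s_2, k_2) = 0xD3E
s_4 = Round(s_3, k_3) = 0x8D8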